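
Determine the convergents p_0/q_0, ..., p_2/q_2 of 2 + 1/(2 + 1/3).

Using the convergent recurrence p_i = a_i*p_{i-1} + p_{i-2}, q_i = a_i*q_{i-1} + q_{i-2} with p_{-2}=0, p_{-1}=1, q_{-2}=1, q_{-1}=0:
  i=0: a_0=2, p_0 = 2*1 + 0 = 2, q_0 = 2*0 + 1 = 1.
  i=1: a_1=2, p_1 = 2*2 + 1 = 5, q_1 = 2*1 + 0 = 2.
  i=2: a_2=3, p_2 = 3*5 + 2 = 17, q_2 = 3*2 + 1 = 7.

2/1, 5/2, 17/7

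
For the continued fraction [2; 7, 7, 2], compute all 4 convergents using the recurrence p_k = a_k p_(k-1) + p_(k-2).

Using the convergent recurrence p_i = a_i*p_{i-1} + p_{i-2}, q_i = a_i*q_{i-1} + q_{i-2} with p_{-2}=0, p_{-1}=1, q_{-2}=1, q_{-1}=0:
  i=0: a_0=2, p_0 = 2*1 + 0 = 2, q_0 = 2*0 + 1 = 1.
  i=1: a_1=7, p_1 = 7*2 + 1 = 15, q_1 = 7*1 + 0 = 7.
  i=2: a_2=7, p_2 = 7*15 + 2 = 107, q_2 = 7*7 + 1 = 50.
  i=3: a_3=2, p_3 = 2*107 + 15 = 229, q_3 = 2*50 + 7 = 107.

2/1, 15/7, 107/50, 229/107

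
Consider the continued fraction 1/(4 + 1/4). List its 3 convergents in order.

0/1, 1/4, 4/17

Using the convergent recurrence p_i = a_i*p_{i-1} + p_{i-2}, q_i = a_i*q_{i-1} + q_{i-2} with p_{-2}=0, p_{-1}=1, q_{-2}=1, q_{-1}=0:
  i=0: a_0=0, p_0 = 0*1 + 0 = 0, q_0 = 0*0 + 1 = 1.
  i=1: a_1=4, p_1 = 4*0 + 1 = 1, q_1 = 4*1 + 0 = 4.
  i=2: a_2=4, p_2 = 4*1 + 0 = 4, q_2 = 4*4 + 1 = 17.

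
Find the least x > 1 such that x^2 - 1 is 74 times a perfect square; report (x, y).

(x, y) = (3699, 430)

First expand sqrt(74) as a continued fraction. With x_i = (sqrt(74) + m_i)/d_i and (m_0, d_0) = (0, 1): a_0 = floor(sqrt(74)) = 8, since 8^2 = 64 <= 74 < 81 = 9^2.
Iterate m_{i+1} = d_i*a_i - m_i, d_{i+1} = (74 - m_{i+1}^2)/d_i, a_{i+1} = floor((a_0 + m_{i+1})/d_{i+1}):
  m_1 = 1*8 - 0 = 8, d_1 = (74 - 8^2)/1 = 10/1 = 10, a_1 = floor((8 + 8)/10) = 1.
  m_2 = 10*1 - 8 = 2, d_2 = (74 - 2^2)/10 = 70/10 = 7, a_2 = floor((8 + 2)/7) = 1.
  m_3 = 7*1 - 2 = 5, d_3 = (74 - 5^2)/7 = 49/7 = 7, a_3 = floor((8 + 5)/7) = 1.
  m_4 = 7*1 - 5 = 2, d_4 = (74 - 2^2)/7 = 70/7 = 10, a_4 = floor((8 + 2)/10) = 1.
  m_5 = 10*1 - 2 = 8, d_5 = (74 - 8^2)/10 = 10/10 = 1, a_5 = floor((8 + 8)/1) = 16.
  m_6 = 1*16 - 8 = 8, d_6 = (74 - 8^2)/1 = 10/1 = 10: (m_6, d_6) = (m_1, d_1) = (8, 10), so from here the quotients repeat a_1, ..., a_5; the period length is 5.
So sqrt(74) = [8; (1, 1, 1, 1, 16)] with period length k = 5.
k is odd, so (p_{k-1}, q_{k-1}) only solves x^2 - 74y^2 = -1 and the fundamental solution of x^2 - 74y^2 = 1 is (p_{2k-1}, q_{2k-1}) = (p_9, q_9); compute convergents through index 9, running through the period twice.
Convergents (p_i = a_i*p_{i-1} + p_{i-2}, q_i = a_i*q_{i-1} + q_{i-2} with p_{-2}=0, p_{-1}=1, q_{-2}=1, q_{-1}=0):
  i=0: a_0=8, p_0 = 8*1 + 0 = 8, q_0 = 8*0 + 1 = 1.
  i=1: a_1=1, p_1 = 1*8 + 1 = 9, q_1 = 1*1 + 0 = 1.
  i=2: a_2=1, p_2 = 1*9 + 8 = 17, q_2 = 1*1 + 1 = 2.
  i=3: a_3=1, p_3 = 1*17 + 9 = 26, q_3 = 1*2 + 1 = 3.
  i=4: a_4=1, p_4 = 1*26 + 17 = 43, q_4 = 1*3 + 2 = 5.
  i=5: a_5=16, p_5 = 16*43 + 26 = 714, q_5 = 16*5 + 3 = 83.
  i=6: a_6=1, p_6 = 1*714 + 43 = 757, q_6 = 1*83 + 5 = 88.
  i=7: a_7=1, p_7 = 1*757 + 714 = 1471, q_7 = 1*88 + 83 = 171.
  i=8: a_8=1, p_8 = 1*1471 + 757 = 2228, q_8 = 1*171 + 88 = 259.
  i=9: a_9=1, p_9 = 1*2228 + 1471 = 3699, q_9 = 1*259 + 171 = 430.
Indeed p_4^2 - 74*q_4^2 = 1849 - 1850 = -1, not +1.
Check: 3699^2 - 74*430^2 = 13682601 - 13682600 = 1, so (x, y) = (3699, 430) solves the equation, and by the theorem it is the least positive solution.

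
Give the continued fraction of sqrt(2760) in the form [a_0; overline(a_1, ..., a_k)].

[52; overline(1, 1, 6, 1, 1, 104)]

Write x_i = (sqrt(2760) + m_i)/d_i with (m_0, d_0) = (0, 1). a_0 = floor(sqrt(2760)) = 52, since 52^2 = 2704 <= 2760 < 2809 = 53^2.
Iterate m_{i+1} = d_i*a_i - m_i, d_{i+1} = (2760 - m_{i+1}^2)/d_i, a_{i+1} = floor((a_0 + m_{i+1})/d_{i+1}):
  m_1 = 1*52 - 0 = 52, d_1 = (2760 - 52^2)/1 = 56/1 = 56, a_1 = floor((52 + 52)/56) = 1.
  m_2 = 56*1 - 52 = 4, d_2 = (2760 - 4^2)/56 = 2744/56 = 49, a_2 = floor((52 + 4)/49) = 1.
  m_3 = 49*1 - 4 = 45, d_3 = (2760 - 45^2)/49 = 735/49 = 15, a_3 = floor((52 + 45)/15) = 6.
  m_4 = 15*6 - 45 = 45, d_4 = (2760 - 45^2)/15 = 735/15 = 49, a_4 = floor((52 + 45)/49) = 1.
  m_5 = 49*1 - 45 = 4, d_5 = (2760 - 4^2)/49 = 2744/49 = 56, a_5 = floor((52 + 4)/56) = 1.
  m_6 = 56*1 - 4 = 52, d_6 = (2760 - 52^2)/56 = 56/56 = 1, a_6 = floor((52 + 52)/1) = 104.
  m_7 = 1*104 - 52 = 52, d_7 = (2760 - 52^2)/1 = 56/1 = 56: (m_7, d_7) = (m_1, d_1) = (52, 56), so from here the quotients repeat a_1, ..., a_6; the period length is 6.
Hence the expansion of sqrt(2760) is a_0 = 52 followed by the repeating block 1, 1, 6, 1, 1, 104 (period 6).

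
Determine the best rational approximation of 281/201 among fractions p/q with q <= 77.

Expand x = 281/201 as a continued fraction with the Euclidean algorithm:
  281 = 1*201 + 80, so a_0 = 1.
  201 = 2*80 + 41, so a_1 = 2.
  80 = 1*41 + 39, so a_2 = 1.
  41 = 1*39 + 2, so a_3 = 1.
  39 = 19*2 + 1, so a_4 = 19.
  2 = 2*1 + 0, so a_5 = 2.
so x = [1; 2, 1, 1, 19, 2].
Convergents (p_i = a_i*p_{i-1} + p_{i-2}, q_i = a_i*q_{i-1} + q_{i-2} with p_{-2}=0, p_{-1}=1, q_{-2}=1, q_{-1}=0), until the denominator exceeds 77:
  i=0: a_0=1, p_0 = 1*1 + 0 = 1, q_0 = 1*0 + 1 = 1.
  i=1: a_1=2, p_1 = 2*1 + 1 = 3, q_1 = 2*1 + 0 = 2.
  i=2: a_2=1, p_2 = 1*3 + 1 = 4, q_2 = 1*2 + 1 = 3.
  i=3: a_3=1, p_3 = 1*4 + 3 = 7, q_3 = 1*3 + 2 = 5.
  i=4: a_4=19, p_4 = 19*7 + 4 = 137, q_4 = 19*5 + 3 = 98.
q_4 = 98 > 77, so the last convergent with denominator <= 77 is p_3/q_3 = 7/5.
The closest fraction with denominator <= 77 is either p_3/q_3 or the intermediate fraction (k*p_3 + p_2)/(k*q_3 + q_2) with the largest k >= 1 whose denominator stays <= 77; these approach x as k grows, and every other convergent or intermediate fraction in range is farther away.
Largest k: floor((77 - q_2)/q_3) = floor((77 - 3)/5) = 14.
That gives (14*7 + 4)/(14*5 + 3) = 102/73.
Compare the errors: |x - 7/5| = |281*5 - 7*201|/(201*5) = 2/1005, and |x - 102/73| = |281*73 - 102*201|/(201*73) = 11/14673.
Cross-multiplying, 11*1005 = 11055 < 29346 = 2*14673, so 11/14673 is smaller: the intermediate fraction 102/73 is closer to x than 7/5.

102/73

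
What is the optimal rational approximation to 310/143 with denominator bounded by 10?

Expand x = 310/143 as a continued fraction with the Euclidean algorithm:
  310 = 2*143 + 24, so a_0 = 2.
  143 = 5*24 + 23, so a_1 = 5.
  24 = 1*23 + 1, so a_2 = 1.
  23 = 23*1 + 0, so a_3 = 23.
so x = [2; 5, 1, 23].
Convergents (p_i = a_i*p_{i-1} + p_{i-2}, q_i = a_i*q_{i-1} + q_{i-2} with p_{-2}=0, p_{-1}=1, q_{-2}=1, q_{-1}=0), until the denominator exceeds 10:
  i=0: a_0=2, p_0 = 2*1 + 0 = 2, q_0 = 2*0 + 1 = 1.
  i=1: a_1=5, p_1 = 5*2 + 1 = 11, q_1 = 5*1 + 0 = 5.
  i=2: a_2=1, p_2 = 1*11 + 2 = 13, q_2 = 1*5 + 1 = 6.
  i=3: a_3=23, p_3 = 23*13 + 11 = 310, q_3 = 23*6 + 5 = 143.
q_3 = 143 > 10, so the last convergent with denominator <= 10 is p_2/q_2 = 13/6.
The closest fraction with denominator <= 10 is either p_2/q_2 or the intermediate fraction (k*p_2 + p_1)/(k*q_2 + q_1) with the largest k >= 1 whose denominator stays <= 10; these approach x as k grows, and every other convergent or intermediate fraction in range is farther away.
Largest k: floor((10 - q_1)/q_2) = floor((10 - 5)/6) = 0.
Since k = 0, no intermediate fraction beyond p_2/q_2 has denominator <= 10, so the convergent 13/6 is the closest (its error is |310*6 - 13*143|/(143*6) = 1/858).

13/6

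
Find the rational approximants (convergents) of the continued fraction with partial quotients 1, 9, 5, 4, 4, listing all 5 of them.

Using the convergent recurrence p_i = a_i*p_{i-1} + p_{i-2}, q_i = a_i*q_{i-1} + q_{i-2} with p_{-2}=0, p_{-1}=1, q_{-2}=1, q_{-1}=0:
  i=0: a_0=1, p_0 = 1*1 + 0 = 1, q_0 = 1*0 + 1 = 1.
  i=1: a_1=9, p_1 = 9*1 + 1 = 10, q_1 = 9*1 + 0 = 9.
  i=2: a_2=5, p_2 = 5*10 + 1 = 51, q_2 = 5*9 + 1 = 46.
  i=3: a_3=4, p_3 = 4*51 + 10 = 214, q_3 = 4*46 + 9 = 193.
  i=4: a_4=4, p_4 = 4*214 + 51 = 907, q_4 = 4*193 + 46 = 818.

1/1, 10/9, 51/46, 214/193, 907/818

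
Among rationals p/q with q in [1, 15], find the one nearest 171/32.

Expand x = 171/32 as a continued fraction with the Euclidean algorithm:
  171 = 5*32 + 11, so a_0 = 5.
  32 = 2*11 + 10, so a_1 = 2.
  11 = 1*10 + 1, so a_2 = 1.
  10 = 10*1 + 0, so a_3 = 10.
so x = [5; 2, 1, 10].
Convergents (p_i = a_i*p_{i-1} + p_{i-2}, q_i = a_i*q_{i-1} + q_{i-2} with p_{-2}=0, p_{-1}=1, q_{-2}=1, q_{-1}=0), until the denominator exceeds 15:
  i=0: a_0=5, p_0 = 5*1 + 0 = 5, q_0 = 5*0 + 1 = 1.
  i=1: a_1=2, p_1 = 2*5 + 1 = 11, q_1 = 2*1 + 0 = 2.
  i=2: a_2=1, p_2 = 1*11 + 5 = 16, q_2 = 1*2 + 1 = 3.
  i=3: a_3=10, p_3 = 10*16 + 11 = 171, q_3 = 10*3 + 2 = 32.
q_3 = 32 > 15, so the last convergent with denominator <= 15 is p_2/q_2 = 16/3.
The closest fraction with denominator <= 15 is either p_2/q_2 or the intermediate fraction (k*p_2 + p_1)/(k*q_2 + q_1) with the largest k >= 1 whose denominator stays <= 15; these approach x as k grows, and every other convergent or intermediate fraction in range is farther away.
Largest k: floor((15 - q_1)/q_2) = floor((15 - 2)/3) = 4.
That gives (4*16 + 11)/(4*3 + 2) = 75/14.
Compare the errors: |x - 16/3| = |171*3 - 16*32|/(32*3) = 1/96, and |x - 75/14| = |171*14 - 75*32|/(32*14) = 6/448.
Cross-multiplying, 1*448 = 448 < 576 = 6*96, so 1/96 is smaller: the convergent 16/3 is closer to x than 75/14.

16/3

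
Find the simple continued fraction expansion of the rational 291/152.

Run the Euclidean algorithm on 291 and 152; the successive quotients are the partial quotients a_0, a_1, ... (each step inverts the fractional part left over by the previous one):
  291 = 1*152 + 139, so a_0 = 1.
  152 = 1*139 + 13, so a_1 = 1.
  139 = 10*13 + 9, so a_2 = 10.
  13 = 1*9 + 4, so a_3 = 1.
  9 = 2*4 + 1, so a_4 = 2.
  4 = 4*1 + 0, so a_5 = 4.
The remainder reaches 0 after 6 divisions, so the expansion has 6 partial quotients, read off in order.

[1; 1, 10, 1, 2, 4]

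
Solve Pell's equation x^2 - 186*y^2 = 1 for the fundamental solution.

First expand sqrt(186) as a continued fraction. With x_i = (sqrt(186) + m_i)/d_i and (m_0, d_0) = (0, 1): a_0 = floor(sqrt(186)) = 13, since 13^2 = 169 <= 186 < 196 = 14^2.
Iterate m_{i+1} = d_i*a_i - m_i, d_{i+1} = (186 - m_{i+1}^2)/d_i, a_{i+1} = floor((a_0 + m_{i+1})/d_{i+1}):
  m_1 = 1*13 - 0 = 13, d_1 = (186 - 13^2)/1 = 17/1 = 17, a_1 = floor((13 + 13)/17) = 1.
  m_2 = 17*1 - 13 = 4, d_2 = (186 - 4^2)/17 = 170/17 = 10, a_2 = floor((13 + 4)/10) = 1.
  m_3 = 10*1 - 4 = 6, d_3 = (186 - 6^2)/10 = 150/10 = 15, a_3 = floor((13 + 6)/15) = 1.
  m_4 = 15*1 - 6 = 9, d_4 = (186 - 9^2)/15 = 105/15 = 7, a_4 = floor((13 + 9)/7) = 3.
  m_5 = 7*3 - 9 = 12, d_5 = (186 - 12^2)/7 = 42/7 = 6, a_5 = floor((13 + 12)/6) = 4.
  m_6 = 6*4 - 12 = 12, d_6 = (186 - 12^2)/6 = 42/6 = 7, a_6 = floor((13 + 12)/7) = 3.
  m_7 = 7*3 - 12 = 9, d_7 = (186 - 9^2)/7 = 105/7 = 15, a_7 = floor((13 + 9)/15) = 1.
  m_8 = 15*1 - 9 = 6, d_8 = (186 - 6^2)/15 = 150/15 = 10, a_8 = floor((13 + 6)/10) = 1.
  m_9 = 10*1 - 6 = 4, d_9 = (186 - 4^2)/10 = 170/10 = 17, a_9 = floor((13 + 4)/17) = 1.
  m_10 = 17*1 - 4 = 13, d_10 = (186 - 13^2)/17 = 17/17 = 1, a_10 = floor((13 + 13)/1) = 26.
  m_11 = 1*26 - 13 = 13, d_11 = (186 - 13^2)/1 = 17/1 = 17: (m_11, d_11) = (m_1, d_1) = (13, 17), so from here the quotients repeat a_1, ..., a_10; the period length is 10.
So sqrt(186) = [13; (1, 1, 1, 3, 4, 3, 1, 1, 1, 26)] with period length k = 10.
k is even, so the fundamental solution of x^2 - 186y^2 = 1 is (p_{k-1}, q_{k-1}) = (p_9, q_9); compute convergents through index 9.
Convergents (p_i = a_i*p_{i-1} + p_{i-2}, q_i = a_i*q_{i-1} + q_{i-2} with p_{-2}=0, p_{-1}=1, q_{-2}=1, q_{-1}=0):
  i=0: a_0=13, p_0 = 13*1 + 0 = 13, q_0 = 13*0 + 1 = 1.
  i=1: a_1=1, p_1 = 1*13 + 1 = 14, q_1 = 1*1 + 0 = 1.
  i=2: a_2=1, p_2 = 1*14 + 13 = 27, q_2 = 1*1 + 1 = 2.
  i=3: a_3=1, p_3 = 1*27 + 14 = 41, q_3 = 1*2 + 1 = 3.
  i=4: a_4=3, p_4 = 3*41 + 27 = 150, q_4 = 3*3 + 2 = 11.
  i=5: a_5=4, p_5 = 4*150 + 41 = 641, q_5 = 4*11 + 3 = 47.
  i=6: a_6=3, p_6 = 3*641 + 150 = 2073, q_6 = 3*47 + 11 = 152.
  i=7: a_7=1, p_7 = 1*2073 + 641 = 2714, q_7 = 1*152 + 47 = 199.
  i=8: a_8=1, p_8 = 1*2714 + 2073 = 4787, q_8 = 1*199 + 152 = 351.
  i=9: a_9=1, p_9 = 1*4787 + 2714 = 7501, q_9 = 1*351 + 199 = 550.
Check: 7501^2 - 186*550^2 = 56265001 - 56265000 = 1, so (x, y) = (7501, 550) solves the equation, and by the theorem it is the least positive solution.

(x, y) = (7501, 550)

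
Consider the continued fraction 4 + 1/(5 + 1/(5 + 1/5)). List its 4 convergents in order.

Using the convergent recurrence p_i = a_i*p_{i-1} + p_{i-2}, q_i = a_i*q_{i-1} + q_{i-2} with p_{-2}=0, p_{-1}=1, q_{-2}=1, q_{-1}=0:
  i=0: a_0=4, p_0 = 4*1 + 0 = 4, q_0 = 4*0 + 1 = 1.
  i=1: a_1=5, p_1 = 5*4 + 1 = 21, q_1 = 5*1 + 0 = 5.
  i=2: a_2=5, p_2 = 5*21 + 4 = 109, q_2 = 5*5 + 1 = 26.
  i=3: a_3=5, p_3 = 5*109 + 21 = 566, q_3 = 5*26 + 5 = 135.

4/1, 21/5, 109/26, 566/135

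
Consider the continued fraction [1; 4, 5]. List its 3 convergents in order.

1/1, 5/4, 26/21

Using the convergent recurrence p_i = a_i*p_{i-1} + p_{i-2}, q_i = a_i*q_{i-1} + q_{i-2} with p_{-2}=0, p_{-1}=1, q_{-2}=1, q_{-1}=0:
  i=0: a_0=1, p_0 = 1*1 + 0 = 1, q_0 = 1*0 + 1 = 1.
  i=1: a_1=4, p_1 = 4*1 + 1 = 5, q_1 = 4*1 + 0 = 4.
  i=2: a_2=5, p_2 = 5*5 + 1 = 26, q_2 = 5*4 + 1 = 21.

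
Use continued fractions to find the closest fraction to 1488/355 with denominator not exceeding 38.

Expand x = 1488/355 as a continued fraction with the Euclidean algorithm:
  1488 = 4*355 + 68, so a_0 = 4.
  355 = 5*68 + 15, so a_1 = 5.
  68 = 4*15 + 8, so a_2 = 4.
  15 = 1*8 + 7, so a_3 = 1.
  8 = 1*7 + 1, so a_4 = 1.
  7 = 7*1 + 0, so a_5 = 7.
so x = [4; 5, 4, 1, 1, 7].
Convergents (p_i = a_i*p_{i-1} + p_{i-2}, q_i = a_i*q_{i-1} + q_{i-2} with p_{-2}=0, p_{-1}=1, q_{-2}=1, q_{-1}=0), until the denominator exceeds 38:
  i=0: a_0=4, p_0 = 4*1 + 0 = 4, q_0 = 4*0 + 1 = 1.
  i=1: a_1=5, p_1 = 5*4 + 1 = 21, q_1 = 5*1 + 0 = 5.
  i=2: a_2=4, p_2 = 4*21 + 4 = 88, q_2 = 4*5 + 1 = 21.
  i=3: a_3=1, p_3 = 1*88 + 21 = 109, q_3 = 1*21 + 5 = 26.
  i=4: a_4=1, p_4 = 1*109 + 88 = 197, q_4 = 1*26 + 21 = 47.
q_4 = 47 > 38, so the last convergent with denominator <= 38 is p_3/q_3 = 109/26.
The closest fraction with denominator <= 38 is either p_3/q_3 or the intermediate fraction (k*p_3 + p_2)/(k*q_3 + q_2) with the largest k >= 1 whose denominator stays <= 38; these approach x as k grows, and every other convergent or intermediate fraction in range is farther away.
Largest k: floor((38 - q_2)/q_3) = floor((38 - 21)/26) = 0.
Since k = 0, no intermediate fraction beyond p_3/q_3 has denominator <= 38, so the convergent 109/26 is the closest (its error is |1488*26 - 109*355|/(355*26) = 7/9230).

109/26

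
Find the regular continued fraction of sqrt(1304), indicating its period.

[36; (9, 72)]

Write x_i = (sqrt(1304) + m_i)/d_i with (m_0, d_0) = (0, 1). a_0 = floor(sqrt(1304)) = 36, since 36^2 = 1296 <= 1304 < 1369 = 37^2.
Iterate m_{i+1} = d_i*a_i - m_i, d_{i+1} = (1304 - m_{i+1}^2)/d_i, a_{i+1} = floor((a_0 + m_{i+1})/d_{i+1}):
  m_1 = 1*36 - 0 = 36, d_1 = (1304 - 36^2)/1 = 8/1 = 8, a_1 = floor((36 + 36)/8) = 9.
  m_2 = 8*9 - 36 = 36, d_2 = (1304 - 36^2)/8 = 8/8 = 1, a_2 = floor((36 + 36)/1) = 72.
  m_3 = 1*72 - 36 = 36, d_3 = (1304 - 36^2)/1 = 8/1 = 8: (m_3, d_3) = (m_1, d_1) = (36, 8), so from here the quotients repeat a_1, a_2; the period length is 2.
Hence the expansion of sqrt(1304) is a_0 = 36 followed by the repeating block 9, 72 (period 2).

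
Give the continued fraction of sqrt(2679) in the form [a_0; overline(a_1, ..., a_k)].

[51; overline(1, 3, 6, 1, 1, 1, 6, 3, 1, 102)]

Write x_i = (sqrt(2679) + m_i)/d_i with (m_0, d_0) = (0, 1). a_0 = floor(sqrt(2679)) = 51, since 51^2 = 2601 <= 2679 < 2704 = 52^2.
Iterate m_{i+1} = d_i*a_i - m_i, d_{i+1} = (2679 - m_{i+1}^2)/d_i, a_{i+1} = floor((a_0 + m_{i+1})/d_{i+1}):
  m_1 = 1*51 - 0 = 51, d_1 = (2679 - 51^2)/1 = 78/1 = 78, a_1 = floor((51 + 51)/78) = 1.
  m_2 = 78*1 - 51 = 27, d_2 = (2679 - 27^2)/78 = 1950/78 = 25, a_2 = floor((51 + 27)/25) = 3.
  m_3 = 25*3 - 27 = 48, d_3 = (2679 - 48^2)/25 = 375/25 = 15, a_3 = floor((51 + 48)/15) = 6.
  m_4 = 15*6 - 48 = 42, d_4 = (2679 - 42^2)/15 = 915/15 = 61, a_4 = floor((51 + 42)/61) = 1.
  m_5 = 61*1 - 42 = 19, d_5 = (2679 - 19^2)/61 = 2318/61 = 38, a_5 = floor((51 + 19)/38) = 1.
  m_6 = 38*1 - 19 = 19, d_6 = (2679 - 19^2)/38 = 2318/38 = 61, a_6 = floor((51 + 19)/61) = 1.
  m_7 = 61*1 - 19 = 42, d_7 = (2679 - 42^2)/61 = 915/61 = 15, a_7 = floor((51 + 42)/15) = 6.
  m_8 = 15*6 - 42 = 48, d_8 = (2679 - 48^2)/15 = 375/15 = 25, a_8 = floor((51 + 48)/25) = 3.
  m_9 = 25*3 - 48 = 27, d_9 = (2679 - 27^2)/25 = 1950/25 = 78, a_9 = floor((51 + 27)/78) = 1.
  m_10 = 78*1 - 27 = 51, d_10 = (2679 - 51^2)/78 = 78/78 = 1, a_10 = floor((51 + 51)/1) = 102.
  m_11 = 1*102 - 51 = 51, d_11 = (2679 - 51^2)/1 = 78/1 = 78: (m_11, d_11) = (m_1, d_1) = (51, 78), so from here the quotients repeat a_1, ..., a_10; the period length is 10.
Hence the expansion of sqrt(2679) is a_0 = 51 followed by the repeating block 1, 3, 6, 1, 1, 1, 6, 3, 1, 102 (period 10).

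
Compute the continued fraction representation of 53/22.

Run the Euclidean algorithm on 53 and 22; the successive quotients are the partial quotients a_0, a_1, ... (each step inverts the fractional part left over by the previous one):
  53 = 2*22 + 9, so a_0 = 2.
  22 = 2*9 + 4, so a_1 = 2.
  9 = 2*4 + 1, so a_2 = 2.
  4 = 4*1 + 0, so a_3 = 4.
The remainder reaches 0 after 4 divisions, so the expansion has 4 partial quotients, read off in order.

[2; 2, 2, 4]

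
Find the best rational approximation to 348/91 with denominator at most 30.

Expand x = 348/91 as a continued fraction with the Euclidean algorithm:
  348 = 3*91 + 75, so a_0 = 3.
  91 = 1*75 + 16, so a_1 = 1.
  75 = 4*16 + 11, so a_2 = 4.
  16 = 1*11 + 5, so a_3 = 1.
  11 = 2*5 + 1, so a_4 = 2.
  5 = 5*1 + 0, so a_5 = 5.
so x = [3; 1, 4, 1, 2, 5].
Convergents (p_i = a_i*p_{i-1} + p_{i-2}, q_i = a_i*q_{i-1} + q_{i-2} with p_{-2}=0, p_{-1}=1, q_{-2}=1, q_{-1}=0), until the denominator exceeds 30:
  i=0: a_0=3, p_0 = 3*1 + 0 = 3, q_0 = 3*0 + 1 = 1.
  i=1: a_1=1, p_1 = 1*3 + 1 = 4, q_1 = 1*1 + 0 = 1.
  i=2: a_2=4, p_2 = 4*4 + 3 = 19, q_2 = 4*1 + 1 = 5.
  i=3: a_3=1, p_3 = 1*19 + 4 = 23, q_3 = 1*5 + 1 = 6.
  i=4: a_4=2, p_4 = 2*23 + 19 = 65, q_4 = 2*6 + 5 = 17.
  i=5: a_5=5, p_5 = 5*65 + 23 = 348, q_5 = 5*17 + 6 = 91.
q_5 = 91 > 30, so the last convergent with denominator <= 30 is p_4/q_4 = 65/17.
The closest fraction with denominator <= 30 is either p_4/q_4 or the intermediate fraction (k*p_4 + p_3)/(k*q_4 + q_3) with the largest k >= 1 whose denominator stays <= 30; these approach x as k grows, and every other convergent or intermediate fraction in range is farther away.
Largest k: floor((30 - q_3)/q_4) = floor((30 - 6)/17) = 1.
That gives (1*65 + 23)/(1*17 + 6) = 88/23.
Compare the errors: |x - 65/17| = |348*17 - 65*91|/(91*17) = 1/1547, and |x - 88/23| = |348*23 - 88*91|/(91*23) = 4/2093.
Cross-multiplying, 1*2093 = 2093 < 6188 = 4*1547, so 1/1547 is smaller: the convergent 65/17 is closer to x than 88/23.

65/17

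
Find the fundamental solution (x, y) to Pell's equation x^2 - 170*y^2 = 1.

(x, y) = (339, 26)

First expand sqrt(170) as a continued fraction. With x_i = (sqrt(170) + m_i)/d_i and (m_0, d_0) = (0, 1): a_0 = floor(sqrt(170)) = 13, since 13^2 = 169 <= 170 < 196 = 14^2.
Iterate m_{i+1} = d_i*a_i - m_i, d_{i+1} = (170 - m_{i+1}^2)/d_i, a_{i+1} = floor((a_0 + m_{i+1})/d_{i+1}):
  m_1 = 1*13 - 0 = 13, d_1 = (170 - 13^2)/1 = 1/1 = 1, a_1 = floor((13 + 13)/1) = 26.
  m_2 = 1*26 - 13 = 13, d_2 = (170 - 13^2)/1 = 1/1 = 1: (m_2, d_2) = (m_1, d_1) = (13, 1), so from here the quotient a_1 repeats; the period length is 1.
So sqrt(170) = [13; (26)] with period length k = 1.
k is odd, so (p_{k-1}, q_{k-1}) only solves x^2 - 170y^2 = -1 and the fundamental solution of x^2 - 170y^2 = 1 is (p_{2k-1}, q_{2k-1}) = (p_1, q_1); compute convergents through index 1, running through the period twice.
Convergents (p_i = a_i*p_{i-1} + p_{i-2}, q_i = a_i*q_{i-1} + q_{i-2} with p_{-2}=0, p_{-1}=1, q_{-2}=1, q_{-1}=0):
  i=0: a_0=13, p_0 = 13*1 + 0 = 13, q_0 = 13*0 + 1 = 1.
  i=1: a_1=26, p_1 = 26*13 + 1 = 339, q_1 = 26*1 + 0 = 26.
Indeed p_0^2 - 170*q_0^2 = 169 - 170 = -1, not +1.
Check: 339^2 - 170*26^2 = 114921 - 114920 = 1, so (x, y) = (339, 26) solves the equation, and by the theorem it is the least positive solution.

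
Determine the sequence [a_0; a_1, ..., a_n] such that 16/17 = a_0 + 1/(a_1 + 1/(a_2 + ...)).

Run the Euclidean algorithm on 16 and 17; the successive quotients are the partial quotients a_0, a_1, ... (each step inverts the fractional part left over by the previous one):
  16 = 0*17 + 16, so a_0 = 0.
  17 = 1*16 + 1, so a_1 = 1.
  16 = 16*1 + 0, so a_2 = 16.
The remainder reaches 0 after 3 divisions, so the expansion has 3 partial quotients, read off in order.

[0; 1, 16]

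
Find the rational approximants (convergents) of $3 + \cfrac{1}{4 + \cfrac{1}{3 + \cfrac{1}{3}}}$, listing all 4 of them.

Using the convergent recurrence p_i = a_i*p_{i-1} + p_{i-2}, q_i = a_i*q_{i-1} + q_{i-2} with p_{-2}=0, p_{-1}=1, q_{-2}=1, q_{-1}=0:
  i=0: a_0=3, p_0 = 3*1 + 0 = 3, q_0 = 3*0 + 1 = 1.
  i=1: a_1=4, p_1 = 4*3 + 1 = 13, q_1 = 4*1 + 0 = 4.
  i=2: a_2=3, p_2 = 3*13 + 3 = 42, q_2 = 3*4 + 1 = 13.
  i=3: a_3=3, p_3 = 3*42 + 13 = 139, q_3 = 3*13 + 4 = 43.

3/1, 13/4, 42/13, 139/43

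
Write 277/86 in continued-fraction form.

[3; 4, 1, 1, 9]

Run the Euclidean algorithm on 277 and 86; the successive quotients are the partial quotients a_0, a_1, ... (each step inverts the fractional part left over by the previous one):
  277 = 3*86 + 19, so a_0 = 3.
  86 = 4*19 + 10, so a_1 = 4.
  19 = 1*10 + 9, so a_2 = 1.
  10 = 1*9 + 1, so a_3 = 1.
  9 = 9*1 + 0, so a_4 = 9.
The remainder reaches 0 after 5 divisions, so the expansion has 5 partial quotients, read off in order.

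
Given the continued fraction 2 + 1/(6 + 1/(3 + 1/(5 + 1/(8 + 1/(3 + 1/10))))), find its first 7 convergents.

Using the convergent recurrence p_i = a_i*p_{i-1} + p_{i-2}, q_i = a_i*q_{i-1} + q_{i-2} with p_{-2}=0, p_{-1}=1, q_{-2}=1, q_{-1}=0:
  i=0: a_0=2, p_0 = 2*1 + 0 = 2, q_0 = 2*0 + 1 = 1.
  i=1: a_1=6, p_1 = 6*2 + 1 = 13, q_1 = 6*1 + 0 = 6.
  i=2: a_2=3, p_2 = 3*13 + 2 = 41, q_2 = 3*6 + 1 = 19.
  i=3: a_3=5, p_3 = 5*41 + 13 = 218, q_3 = 5*19 + 6 = 101.
  i=4: a_4=8, p_4 = 8*218 + 41 = 1785, q_4 = 8*101 + 19 = 827.
  i=5: a_5=3, p_5 = 3*1785 + 218 = 5573, q_5 = 3*827 + 101 = 2582.
  i=6: a_6=10, p_6 = 10*5573 + 1785 = 57515, q_6 = 10*2582 + 827 = 26647.

2/1, 13/6, 41/19, 218/101, 1785/827, 5573/2582, 57515/26647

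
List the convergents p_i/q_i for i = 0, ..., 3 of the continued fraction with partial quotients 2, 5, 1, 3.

2/1, 11/5, 13/6, 50/23

Using the convergent recurrence p_i = a_i*p_{i-1} + p_{i-2}, q_i = a_i*q_{i-1} + q_{i-2} with p_{-2}=0, p_{-1}=1, q_{-2}=1, q_{-1}=0:
  i=0: a_0=2, p_0 = 2*1 + 0 = 2, q_0 = 2*0 + 1 = 1.
  i=1: a_1=5, p_1 = 5*2 + 1 = 11, q_1 = 5*1 + 0 = 5.
  i=2: a_2=1, p_2 = 1*11 + 2 = 13, q_2 = 1*5 + 1 = 6.
  i=3: a_3=3, p_3 = 3*13 + 11 = 50, q_3 = 3*6 + 5 = 23.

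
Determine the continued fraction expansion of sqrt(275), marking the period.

Write x_i = (sqrt(275) + m_i)/d_i with (m_0, d_0) = (0, 1). a_0 = floor(sqrt(275)) = 16, since 16^2 = 256 <= 275 < 289 = 17^2.
Iterate m_{i+1} = d_i*a_i - m_i, d_{i+1} = (275 - m_{i+1}^2)/d_i, a_{i+1} = floor((a_0 + m_{i+1})/d_{i+1}):
  m_1 = 1*16 - 0 = 16, d_1 = (275 - 16^2)/1 = 19/1 = 19, a_1 = floor((16 + 16)/19) = 1.
  m_2 = 19*1 - 16 = 3, d_2 = (275 - 3^2)/19 = 266/19 = 14, a_2 = floor((16 + 3)/14) = 1.
  m_3 = 14*1 - 3 = 11, d_3 = (275 - 11^2)/14 = 154/14 = 11, a_3 = floor((16 + 11)/11) = 2.
  m_4 = 11*2 - 11 = 11, d_4 = (275 - 11^2)/11 = 154/11 = 14, a_4 = floor((16 + 11)/14) = 1.
  m_5 = 14*1 - 11 = 3, d_5 = (275 - 3^2)/14 = 266/14 = 19, a_5 = floor((16 + 3)/19) = 1.
  m_6 = 19*1 - 3 = 16, d_6 = (275 - 16^2)/19 = 19/19 = 1, a_6 = floor((16 + 16)/1) = 32.
  m_7 = 1*32 - 16 = 16, d_7 = (275 - 16^2)/1 = 19/1 = 19: (m_7, d_7) = (m_1, d_1) = (16, 19), so from here the quotients repeat a_1, ..., a_6; the period length is 6.
Hence the expansion of sqrt(275) is a_0 = 16 followed by the repeating block 1, 1, 2, 1, 1, 32 (period 6).

[16; (1, 1, 2, 1, 1, 32)]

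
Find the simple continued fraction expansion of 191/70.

[2; 1, 2, 1, 2, 6]

Run the Euclidean algorithm on 191 and 70; the successive quotients are the partial quotients a_0, a_1, ... (each step inverts the fractional part left over by the previous one):
  191 = 2*70 + 51, so a_0 = 2.
  70 = 1*51 + 19, so a_1 = 1.
  51 = 2*19 + 13, so a_2 = 2.
  19 = 1*13 + 6, so a_3 = 1.
  13 = 2*6 + 1, so a_4 = 2.
  6 = 6*1 + 0, so a_5 = 6.
The remainder reaches 0 after 6 divisions, so the expansion has 6 partial quotients, read off in order.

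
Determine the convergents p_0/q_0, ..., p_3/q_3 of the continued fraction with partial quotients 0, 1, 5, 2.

0/1, 1/1, 5/6, 11/13

Using the convergent recurrence p_i = a_i*p_{i-1} + p_{i-2}, q_i = a_i*q_{i-1} + q_{i-2} with p_{-2}=0, p_{-1}=1, q_{-2}=1, q_{-1}=0:
  i=0: a_0=0, p_0 = 0*1 + 0 = 0, q_0 = 0*0 + 1 = 1.
  i=1: a_1=1, p_1 = 1*0 + 1 = 1, q_1 = 1*1 + 0 = 1.
  i=2: a_2=5, p_2 = 5*1 + 0 = 5, q_2 = 5*1 + 1 = 6.
  i=3: a_3=2, p_3 = 2*5 + 1 = 11, q_3 = 2*6 + 1 = 13.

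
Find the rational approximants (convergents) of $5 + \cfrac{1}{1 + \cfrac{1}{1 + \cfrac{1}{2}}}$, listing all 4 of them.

5/1, 6/1, 11/2, 28/5

Using the convergent recurrence p_i = a_i*p_{i-1} + p_{i-2}, q_i = a_i*q_{i-1} + q_{i-2} with p_{-2}=0, p_{-1}=1, q_{-2}=1, q_{-1}=0:
  i=0: a_0=5, p_0 = 5*1 + 0 = 5, q_0 = 5*0 + 1 = 1.
  i=1: a_1=1, p_1 = 1*5 + 1 = 6, q_1 = 1*1 + 0 = 1.
  i=2: a_2=1, p_2 = 1*6 + 5 = 11, q_2 = 1*1 + 1 = 2.
  i=3: a_3=2, p_3 = 2*11 + 6 = 28, q_3 = 2*2 + 1 = 5.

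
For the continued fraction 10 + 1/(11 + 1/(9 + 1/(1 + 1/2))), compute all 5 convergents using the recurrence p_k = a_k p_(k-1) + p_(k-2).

10/1, 111/11, 1009/100, 1120/111, 3249/322

Using the convergent recurrence p_i = a_i*p_{i-1} + p_{i-2}, q_i = a_i*q_{i-1} + q_{i-2} with p_{-2}=0, p_{-1}=1, q_{-2}=1, q_{-1}=0:
  i=0: a_0=10, p_0 = 10*1 + 0 = 10, q_0 = 10*0 + 1 = 1.
  i=1: a_1=11, p_1 = 11*10 + 1 = 111, q_1 = 11*1 + 0 = 11.
  i=2: a_2=9, p_2 = 9*111 + 10 = 1009, q_2 = 9*11 + 1 = 100.
  i=3: a_3=1, p_3 = 1*1009 + 111 = 1120, q_3 = 1*100 + 11 = 111.
  i=4: a_4=2, p_4 = 2*1120 + 1009 = 3249, q_4 = 2*111 + 100 = 322.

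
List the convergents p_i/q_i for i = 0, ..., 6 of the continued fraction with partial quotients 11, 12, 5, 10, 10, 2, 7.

11/1, 133/12, 676/61, 6893/622, 69606/6281, 146105/13184, 1092341/98569

Using the convergent recurrence p_i = a_i*p_{i-1} + p_{i-2}, q_i = a_i*q_{i-1} + q_{i-2} with p_{-2}=0, p_{-1}=1, q_{-2}=1, q_{-1}=0:
  i=0: a_0=11, p_0 = 11*1 + 0 = 11, q_0 = 11*0 + 1 = 1.
  i=1: a_1=12, p_1 = 12*11 + 1 = 133, q_1 = 12*1 + 0 = 12.
  i=2: a_2=5, p_2 = 5*133 + 11 = 676, q_2 = 5*12 + 1 = 61.
  i=3: a_3=10, p_3 = 10*676 + 133 = 6893, q_3 = 10*61 + 12 = 622.
  i=4: a_4=10, p_4 = 10*6893 + 676 = 69606, q_4 = 10*622 + 61 = 6281.
  i=5: a_5=2, p_5 = 2*69606 + 6893 = 146105, q_5 = 2*6281 + 622 = 13184.
  i=6: a_6=7, p_6 = 7*146105 + 69606 = 1092341, q_6 = 7*13184 + 6281 = 98569.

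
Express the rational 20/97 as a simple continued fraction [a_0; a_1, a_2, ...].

Run the Euclidean algorithm on 20 and 97; the successive quotients are the partial quotients a_0, a_1, ... (each step inverts the fractional part left over by the previous one):
  20 = 0*97 + 20, so a_0 = 0.
  97 = 4*20 + 17, so a_1 = 4.
  20 = 1*17 + 3, so a_2 = 1.
  17 = 5*3 + 2, so a_3 = 5.
  3 = 1*2 + 1, so a_4 = 1.
  2 = 2*1 + 0, so a_5 = 2.
The remainder reaches 0 after 6 divisions, so the expansion has 6 partial quotients, read off in order.

[0; 4, 1, 5, 1, 2]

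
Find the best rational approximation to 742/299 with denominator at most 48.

67/27

Expand x = 742/299 as a continued fraction with the Euclidean algorithm:
  742 = 2*299 + 144, so a_0 = 2.
  299 = 2*144 + 11, so a_1 = 2.
  144 = 13*11 + 1, so a_2 = 13.
  11 = 11*1 + 0, so a_3 = 11.
so x = [2; 2, 13, 11].
Convergents (p_i = a_i*p_{i-1} + p_{i-2}, q_i = a_i*q_{i-1} + q_{i-2} with p_{-2}=0, p_{-1}=1, q_{-2}=1, q_{-1}=0), until the denominator exceeds 48:
  i=0: a_0=2, p_0 = 2*1 + 0 = 2, q_0 = 2*0 + 1 = 1.
  i=1: a_1=2, p_1 = 2*2 + 1 = 5, q_1 = 2*1 + 0 = 2.
  i=2: a_2=13, p_2 = 13*5 + 2 = 67, q_2 = 13*2 + 1 = 27.
  i=3: a_3=11, p_3 = 11*67 + 5 = 742, q_3 = 11*27 + 2 = 299.
q_3 = 299 > 48, so the last convergent with denominator <= 48 is p_2/q_2 = 67/27.
The closest fraction with denominator <= 48 is either p_2/q_2 or the intermediate fraction (k*p_2 + p_1)/(k*q_2 + q_1) with the largest k >= 1 whose denominator stays <= 48; these approach x as k grows, and every other convergent or intermediate fraction in range is farther away.
Largest k: floor((48 - q_1)/q_2) = floor((48 - 2)/27) = 1.
That gives (1*67 + 5)/(1*27 + 2) = 72/29.
Compare the errors: |x - 67/27| = |742*27 - 67*299|/(299*27) = 1/8073, and |x - 72/29| = |742*29 - 72*299|/(299*29) = 10/8671.
Cross-multiplying, 1*8671 = 8671 < 80730 = 10*8073, so 1/8073 is smaller: the convergent 67/27 is closer to x than 72/29.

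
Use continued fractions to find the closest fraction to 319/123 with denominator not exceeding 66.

Expand x = 319/123 as a continued fraction with the Euclidean algorithm:
  319 = 2*123 + 73, so a_0 = 2.
  123 = 1*73 + 50, so a_1 = 1.
  73 = 1*50 + 23, so a_2 = 1.
  50 = 2*23 + 4, so a_3 = 2.
  23 = 5*4 + 3, so a_4 = 5.
  4 = 1*3 + 1, so a_5 = 1.
  3 = 3*1 + 0, so a_6 = 3.
so x = [2; 1, 1, 2, 5, 1, 3].
Convergents (p_i = a_i*p_{i-1} + p_{i-2}, q_i = a_i*q_{i-1} + q_{i-2} with p_{-2}=0, p_{-1}=1, q_{-2}=1, q_{-1}=0), until the denominator exceeds 66:
  i=0: a_0=2, p_0 = 2*1 + 0 = 2, q_0 = 2*0 + 1 = 1.
  i=1: a_1=1, p_1 = 1*2 + 1 = 3, q_1 = 1*1 + 0 = 1.
  i=2: a_2=1, p_2 = 1*3 + 2 = 5, q_2 = 1*1 + 1 = 2.
  i=3: a_3=2, p_3 = 2*5 + 3 = 13, q_3 = 2*2 + 1 = 5.
  i=4: a_4=5, p_4 = 5*13 + 5 = 70, q_4 = 5*5 + 2 = 27.
  i=5: a_5=1, p_5 = 1*70 + 13 = 83, q_5 = 1*27 + 5 = 32.
  i=6: a_6=3, p_6 = 3*83 + 70 = 319, q_6 = 3*32 + 27 = 123.
q_6 = 123 > 66, so the last convergent with denominator <= 66 is p_5/q_5 = 83/32.
The closest fraction with denominator <= 66 is either p_5/q_5 or the intermediate fraction (k*p_5 + p_4)/(k*q_5 + q_4) with the largest k >= 1 whose denominator stays <= 66; these approach x as k grows, and every other convergent or intermediate fraction in range is farther away.
Largest k: floor((66 - q_4)/q_5) = floor((66 - 27)/32) = 1.
That gives (1*83 + 70)/(1*32 + 27) = 153/59.
Compare the errors: |x - 83/32| = |319*32 - 83*123|/(123*32) = 1/3936, and |x - 153/59| = |319*59 - 153*123|/(123*59) = 2/7257.
Cross-multiplying, 1*7257 = 7257 < 7872 = 2*3936, so 1/3936 is smaller: the convergent 83/32 is closer to x than 153/59.

83/32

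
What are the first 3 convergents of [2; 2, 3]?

2/1, 5/2, 17/7

Using the convergent recurrence p_i = a_i*p_{i-1} + p_{i-2}, q_i = a_i*q_{i-1} + q_{i-2} with p_{-2}=0, p_{-1}=1, q_{-2}=1, q_{-1}=0:
  i=0: a_0=2, p_0 = 2*1 + 0 = 2, q_0 = 2*0 + 1 = 1.
  i=1: a_1=2, p_1 = 2*2 + 1 = 5, q_1 = 2*1 + 0 = 2.
  i=2: a_2=3, p_2 = 3*5 + 2 = 17, q_2 = 3*2 + 1 = 7.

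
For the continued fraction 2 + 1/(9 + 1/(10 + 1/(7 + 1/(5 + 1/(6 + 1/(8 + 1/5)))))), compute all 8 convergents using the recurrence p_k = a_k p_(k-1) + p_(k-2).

2/1, 19/9, 192/91, 1363/646, 7007/3321, 43405/20572, 354247/167897, 1814640/860057

Using the convergent recurrence p_i = a_i*p_{i-1} + p_{i-2}, q_i = a_i*q_{i-1} + q_{i-2} with p_{-2}=0, p_{-1}=1, q_{-2}=1, q_{-1}=0:
  i=0: a_0=2, p_0 = 2*1 + 0 = 2, q_0 = 2*0 + 1 = 1.
  i=1: a_1=9, p_1 = 9*2 + 1 = 19, q_1 = 9*1 + 0 = 9.
  i=2: a_2=10, p_2 = 10*19 + 2 = 192, q_2 = 10*9 + 1 = 91.
  i=3: a_3=7, p_3 = 7*192 + 19 = 1363, q_3 = 7*91 + 9 = 646.
  i=4: a_4=5, p_4 = 5*1363 + 192 = 7007, q_4 = 5*646 + 91 = 3321.
  i=5: a_5=6, p_5 = 6*7007 + 1363 = 43405, q_5 = 6*3321 + 646 = 20572.
  i=6: a_6=8, p_6 = 8*43405 + 7007 = 354247, q_6 = 8*20572 + 3321 = 167897.
  i=7: a_7=5, p_7 = 5*354247 + 43405 = 1814640, q_7 = 5*167897 + 20572 = 860057.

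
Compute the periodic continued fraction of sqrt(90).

[9; (2, 18)]

Write x_i = (sqrt(90) + m_i)/d_i with (m_0, d_0) = (0, 1). a_0 = floor(sqrt(90)) = 9, since 9^2 = 81 <= 90 < 100 = 10^2.
Iterate m_{i+1} = d_i*a_i - m_i, d_{i+1} = (90 - m_{i+1}^2)/d_i, a_{i+1} = floor((a_0 + m_{i+1})/d_{i+1}):
  m_1 = 1*9 - 0 = 9, d_1 = (90 - 9^2)/1 = 9/1 = 9, a_1 = floor((9 + 9)/9) = 2.
  m_2 = 9*2 - 9 = 9, d_2 = (90 - 9^2)/9 = 9/9 = 1, a_2 = floor((9 + 9)/1) = 18.
  m_3 = 1*18 - 9 = 9, d_3 = (90 - 9^2)/1 = 9/1 = 9: (m_3, d_3) = (m_1, d_1) = (9, 9), so from here the quotients repeat a_1, a_2; the period length is 2.
Hence the expansion of sqrt(90) is a_0 = 9 followed by the repeating block 2, 18 (period 2).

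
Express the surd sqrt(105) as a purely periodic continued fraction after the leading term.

[10; (4, 20)]

Write x_i = (sqrt(105) + m_i)/d_i with (m_0, d_0) = (0, 1). a_0 = floor(sqrt(105)) = 10, since 10^2 = 100 <= 105 < 121 = 11^2.
Iterate m_{i+1} = d_i*a_i - m_i, d_{i+1} = (105 - m_{i+1}^2)/d_i, a_{i+1} = floor((a_0 + m_{i+1})/d_{i+1}):
  m_1 = 1*10 - 0 = 10, d_1 = (105 - 10^2)/1 = 5/1 = 5, a_1 = floor((10 + 10)/5) = 4.
  m_2 = 5*4 - 10 = 10, d_2 = (105 - 10^2)/5 = 5/5 = 1, a_2 = floor((10 + 10)/1) = 20.
  m_3 = 1*20 - 10 = 10, d_3 = (105 - 10^2)/1 = 5/1 = 5: (m_3, d_3) = (m_1, d_1) = (10, 5), so from here the quotients repeat a_1, a_2; the period length is 2.
Hence the expansion of sqrt(105) is a_0 = 10 followed by the repeating block 4, 20 (period 2).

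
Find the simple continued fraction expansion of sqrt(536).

Write x_i = (sqrt(536) + m_i)/d_i with (m_0, d_0) = (0, 1). a_0 = floor(sqrt(536)) = 23, since 23^2 = 529 <= 536 < 576 = 24^2.
Iterate m_{i+1} = d_i*a_i - m_i, d_{i+1} = (536 - m_{i+1}^2)/d_i, a_{i+1} = floor((a_0 + m_{i+1})/d_{i+1}):
  m_1 = 1*23 - 0 = 23, d_1 = (536 - 23^2)/1 = 7/1 = 7, a_1 = floor((23 + 23)/7) = 6.
  m_2 = 7*6 - 23 = 19, d_2 = (536 - 19^2)/7 = 175/7 = 25, a_2 = floor((23 + 19)/25) = 1.
  m_3 = 25*1 - 19 = 6, d_3 = (536 - 6^2)/25 = 500/25 = 20, a_3 = floor((23 + 6)/20) = 1.
  m_4 = 20*1 - 6 = 14, d_4 = (536 - 14^2)/20 = 340/20 = 17, a_4 = floor((23 + 14)/17) = 2.
  m_5 = 17*2 - 14 = 20, d_5 = (536 - 20^2)/17 = 136/17 = 8, a_5 = floor((23 + 20)/8) = 5.
  m_6 = 8*5 - 20 = 20, d_6 = (536 - 20^2)/8 = 136/8 = 17, a_6 = floor((23 + 20)/17) = 2.
  m_7 = 17*2 - 20 = 14, d_7 = (536 - 14^2)/17 = 340/17 = 20, a_7 = floor((23 + 14)/20) = 1.
  m_8 = 20*1 - 14 = 6, d_8 = (536 - 6^2)/20 = 500/20 = 25, a_8 = floor((23 + 6)/25) = 1.
  m_9 = 25*1 - 6 = 19, d_9 = (536 - 19^2)/25 = 175/25 = 7, a_9 = floor((23 + 19)/7) = 6.
  m_10 = 7*6 - 19 = 23, d_10 = (536 - 23^2)/7 = 7/7 = 1, a_10 = floor((23 + 23)/1) = 46.
  m_11 = 1*46 - 23 = 23, d_11 = (536 - 23^2)/1 = 7/1 = 7: (m_11, d_11) = (m_1, d_1) = (23, 7), so from here the quotients repeat a_1, ..., a_10; the period length is 10.
Hence the expansion of sqrt(536) is a_0 = 23 followed by the repeating block 6, 1, 1, 2, 5, 2, 1, 1, 6, 46 (period 10).

[23; (6, 1, 1, 2, 5, 2, 1, 1, 6, 46)]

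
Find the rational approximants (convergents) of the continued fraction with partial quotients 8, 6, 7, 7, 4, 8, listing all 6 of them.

Using the convergent recurrence p_i = a_i*p_{i-1} + p_{i-2}, q_i = a_i*q_{i-1} + q_{i-2} with p_{-2}=0, p_{-1}=1, q_{-2}=1, q_{-1}=0:
  i=0: a_0=8, p_0 = 8*1 + 0 = 8, q_0 = 8*0 + 1 = 1.
  i=1: a_1=6, p_1 = 6*8 + 1 = 49, q_1 = 6*1 + 0 = 6.
  i=2: a_2=7, p_2 = 7*49 + 8 = 351, q_2 = 7*6 + 1 = 43.
  i=3: a_3=7, p_3 = 7*351 + 49 = 2506, q_3 = 7*43 + 6 = 307.
  i=4: a_4=4, p_4 = 4*2506 + 351 = 10375, q_4 = 4*307 + 43 = 1271.
  i=5: a_5=8, p_5 = 8*10375 + 2506 = 85506, q_5 = 8*1271 + 307 = 10475.

8/1, 49/6, 351/43, 2506/307, 10375/1271, 85506/10475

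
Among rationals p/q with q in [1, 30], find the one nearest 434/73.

Expand x = 434/73 as a continued fraction with the Euclidean algorithm:
  434 = 5*73 + 69, so a_0 = 5.
  73 = 1*69 + 4, so a_1 = 1.
  69 = 17*4 + 1, so a_2 = 17.
  4 = 4*1 + 0, so a_3 = 4.
so x = [5; 1, 17, 4].
Convergents (p_i = a_i*p_{i-1} + p_{i-2}, q_i = a_i*q_{i-1} + q_{i-2} with p_{-2}=0, p_{-1}=1, q_{-2}=1, q_{-1}=0), until the denominator exceeds 30:
  i=0: a_0=5, p_0 = 5*1 + 0 = 5, q_0 = 5*0 + 1 = 1.
  i=1: a_1=1, p_1 = 1*5 + 1 = 6, q_1 = 1*1 + 0 = 1.
  i=2: a_2=17, p_2 = 17*6 + 5 = 107, q_2 = 17*1 + 1 = 18.
  i=3: a_3=4, p_3 = 4*107 + 6 = 434, q_3 = 4*18 + 1 = 73.
q_3 = 73 > 30, so the last convergent with denominator <= 30 is p_2/q_2 = 107/18.
The closest fraction with denominator <= 30 is either p_2/q_2 or the intermediate fraction (k*p_2 + p_1)/(k*q_2 + q_1) with the largest k >= 1 whose denominator stays <= 30; these approach x as k grows, and every other convergent or intermediate fraction in range is farther away.
Largest k: floor((30 - q_1)/q_2) = floor((30 - 1)/18) = 1.
That gives (1*107 + 6)/(1*18 + 1) = 113/19.
Compare the errors: |x - 107/18| = |434*18 - 107*73|/(73*18) = 1/1314, and |x - 113/19| = |434*19 - 113*73|/(73*19) = 3/1387.
Cross-multiplying, 1*1387 = 1387 < 3942 = 3*1314, so 1/1314 is smaller: the convergent 107/18 is closer to x than 113/19.

107/18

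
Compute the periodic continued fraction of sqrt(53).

Write x_i = (sqrt(53) + m_i)/d_i with (m_0, d_0) = (0, 1). a_0 = floor(sqrt(53)) = 7, since 7^2 = 49 <= 53 < 64 = 8^2.
Iterate m_{i+1} = d_i*a_i - m_i, d_{i+1} = (53 - m_{i+1}^2)/d_i, a_{i+1} = floor((a_0 + m_{i+1})/d_{i+1}):
  m_1 = 1*7 - 0 = 7, d_1 = (53 - 7^2)/1 = 4/1 = 4, a_1 = floor((7 + 7)/4) = 3.
  m_2 = 4*3 - 7 = 5, d_2 = (53 - 5^2)/4 = 28/4 = 7, a_2 = floor((7 + 5)/7) = 1.
  m_3 = 7*1 - 5 = 2, d_3 = (53 - 2^2)/7 = 49/7 = 7, a_3 = floor((7 + 2)/7) = 1.
  m_4 = 7*1 - 2 = 5, d_4 = (53 - 5^2)/7 = 28/7 = 4, a_4 = floor((7 + 5)/4) = 3.
  m_5 = 4*3 - 5 = 7, d_5 = (53 - 7^2)/4 = 4/4 = 1, a_5 = floor((7 + 7)/1) = 14.
  m_6 = 1*14 - 7 = 7, d_6 = (53 - 7^2)/1 = 4/1 = 4: (m_6, d_6) = (m_1, d_1) = (7, 4), so from here the quotients repeat a_1, ..., a_5; the period length is 5.
Hence the expansion of sqrt(53) is a_0 = 7 followed by the repeating block 3, 1, 1, 3, 14 (period 5).

[7; (3, 1, 1, 3, 14)]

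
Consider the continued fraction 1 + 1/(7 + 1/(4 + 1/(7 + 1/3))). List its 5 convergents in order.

Using the convergent recurrence p_i = a_i*p_{i-1} + p_{i-2}, q_i = a_i*q_{i-1} + q_{i-2} with p_{-2}=0, p_{-1}=1, q_{-2}=1, q_{-1}=0:
  i=0: a_0=1, p_0 = 1*1 + 0 = 1, q_0 = 1*0 + 1 = 1.
  i=1: a_1=7, p_1 = 7*1 + 1 = 8, q_1 = 7*1 + 0 = 7.
  i=2: a_2=4, p_2 = 4*8 + 1 = 33, q_2 = 4*7 + 1 = 29.
  i=3: a_3=7, p_3 = 7*33 + 8 = 239, q_3 = 7*29 + 7 = 210.
  i=4: a_4=3, p_4 = 3*239 + 33 = 750, q_4 = 3*210 + 29 = 659.

1/1, 8/7, 33/29, 239/210, 750/659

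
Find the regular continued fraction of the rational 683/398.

Run the Euclidean algorithm on 683 and 398; the successive quotients are the partial quotients a_0, a_1, ... (each step inverts the fractional part left over by the previous one):
  683 = 1*398 + 285, so a_0 = 1.
  398 = 1*285 + 113, so a_1 = 1.
  285 = 2*113 + 59, so a_2 = 2.
  113 = 1*59 + 54, so a_3 = 1.
  59 = 1*54 + 5, so a_4 = 1.
  54 = 10*5 + 4, so a_5 = 10.
  5 = 1*4 + 1, so a_6 = 1.
  4 = 4*1 + 0, so a_7 = 4.
The remainder reaches 0 after 8 divisions, so the expansion has 8 partial quotients, read off in order.

[1; 1, 2, 1, 1, 10, 1, 4]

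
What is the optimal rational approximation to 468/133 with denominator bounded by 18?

60/17

Expand x = 468/133 as a continued fraction with the Euclidean algorithm:
  468 = 3*133 + 69, so a_0 = 3.
  133 = 1*69 + 64, so a_1 = 1.
  69 = 1*64 + 5, so a_2 = 1.
  64 = 12*5 + 4, so a_3 = 12.
  5 = 1*4 + 1, so a_4 = 1.
  4 = 4*1 + 0, so a_5 = 4.
so x = [3; 1, 1, 12, 1, 4].
Convergents (p_i = a_i*p_{i-1} + p_{i-2}, q_i = a_i*q_{i-1} + q_{i-2} with p_{-2}=0, p_{-1}=1, q_{-2}=1, q_{-1}=0), until the denominator exceeds 18:
  i=0: a_0=3, p_0 = 3*1 + 0 = 3, q_0 = 3*0 + 1 = 1.
  i=1: a_1=1, p_1 = 1*3 + 1 = 4, q_1 = 1*1 + 0 = 1.
  i=2: a_2=1, p_2 = 1*4 + 3 = 7, q_2 = 1*1 + 1 = 2.
  i=3: a_3=12, p_3 = 12*7 + 4 = 88, q_3 = 12*2 + 1 = 25.
q_3 = 25 > 18, so the last convergent with denominator <= 18 is p_2/q_2 = 7/2.
The closest fraction with denominator <= 18 is either p_2/q_2 or the intermediate fraction (k*p_2 + p_1)/(k*q_2 + q_1) with the largest k >= 1 whose denominator stays <= 18; these approach x as k grows, and every other convergent or intermediate fraction in range is farther away.
Largest k: floor((18 - q_1)/q_2) = floor((18 - 1)/2) = 8.
That gives (8*7 + 4)/(8*2 + 1) = 60/17.
Compare the errors: |x - 7/2| = |468*2 - 7*133|/(133*2) = 5/266, and |x - 60/17| = |468*17 - 60*133|/(133*17) = 24/2261.
Cross-multiplying, 24*266 = 6384 < 11305 = 5*2261, so 24/2261 is smaller: the intermediate fraction 60/17 is closer to x than 7/2.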